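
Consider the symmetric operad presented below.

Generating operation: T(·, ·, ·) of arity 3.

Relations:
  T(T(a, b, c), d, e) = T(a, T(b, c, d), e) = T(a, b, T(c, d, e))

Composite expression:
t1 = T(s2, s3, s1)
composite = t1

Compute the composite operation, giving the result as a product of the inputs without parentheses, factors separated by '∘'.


s2 ∘ s3 ∘ s1


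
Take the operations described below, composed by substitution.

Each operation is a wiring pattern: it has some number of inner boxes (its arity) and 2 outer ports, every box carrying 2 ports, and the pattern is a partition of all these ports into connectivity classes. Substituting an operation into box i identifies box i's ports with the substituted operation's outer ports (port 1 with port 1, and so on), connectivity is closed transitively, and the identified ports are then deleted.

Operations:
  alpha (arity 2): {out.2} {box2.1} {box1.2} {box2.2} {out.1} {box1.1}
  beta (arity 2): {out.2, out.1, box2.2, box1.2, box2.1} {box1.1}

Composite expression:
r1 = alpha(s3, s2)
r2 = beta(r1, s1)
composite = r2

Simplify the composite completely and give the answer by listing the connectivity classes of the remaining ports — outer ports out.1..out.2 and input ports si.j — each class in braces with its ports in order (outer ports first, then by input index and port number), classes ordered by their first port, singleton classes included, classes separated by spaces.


Reachability decides: close wires over beta-identified ports.
after alpha, the pattern on (s3, s2) reads {out.1} {out.2} {s2.1} {s2.2} {s3.1} {s3.2} (out.j = its outer ports)
after beta, the pattern on (s3, s2, s1) reads {out.1, out.2, s1.1, s1.2} {s2.1} {s2.2} {s3.1} {s3.2} (out.j = its outer ports)

{out.1, out.2, s1.1, s1.2} {s2.1} {s2.2} {s3.1} {s3.2}


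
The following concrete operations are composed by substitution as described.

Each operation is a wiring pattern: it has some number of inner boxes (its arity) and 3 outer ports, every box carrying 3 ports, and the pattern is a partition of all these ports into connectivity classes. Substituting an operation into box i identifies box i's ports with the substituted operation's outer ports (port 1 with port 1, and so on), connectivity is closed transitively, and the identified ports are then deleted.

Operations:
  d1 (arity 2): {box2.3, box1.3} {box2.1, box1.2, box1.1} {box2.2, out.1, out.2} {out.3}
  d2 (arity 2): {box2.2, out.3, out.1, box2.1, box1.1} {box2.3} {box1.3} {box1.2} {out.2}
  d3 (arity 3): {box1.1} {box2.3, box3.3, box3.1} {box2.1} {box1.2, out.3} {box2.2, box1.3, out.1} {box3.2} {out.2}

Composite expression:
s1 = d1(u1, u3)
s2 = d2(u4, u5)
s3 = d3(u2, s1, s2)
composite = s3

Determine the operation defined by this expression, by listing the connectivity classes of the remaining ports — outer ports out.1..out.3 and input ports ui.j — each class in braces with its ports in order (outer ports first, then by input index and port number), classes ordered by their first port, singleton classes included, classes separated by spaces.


{out.1, u2.3, u3.2} {out.2} {out.3, u2.2} {u1.1, u1.2, u3.1} {u1.3, u3.3} {u2.1} {u4.1, u5.1, u5.2} {u4.2} {u4.3} {u5.3}

After gluing at d3, chains via deleted ports link the u-ports.
composing d1 on (u1, u3), with out.j its own outer ports: {out.1, out.2, u3.2} {out.3} {u1.1, u1.2, u3.1} {u1.3, u3.3}
composing d2 on (u4, u5), with out.j its own outer ports: {out.1, out.3, u4.1, u5.1, u5.2} {out.2} {u4.2} {u4.3} {u5.3}
composing d3 on (u2, u1, u3, u4, u5), with out.j its own outer ports: {out.1, u2.3, u3.2} {out.2} {out.3, u2.2} {u1.1, u1.2, u3.1} {u1.3, u3.3} {u2.1} {u4.1, u5.1, u5.2} {u4.2} {u4.3} {u5.3}


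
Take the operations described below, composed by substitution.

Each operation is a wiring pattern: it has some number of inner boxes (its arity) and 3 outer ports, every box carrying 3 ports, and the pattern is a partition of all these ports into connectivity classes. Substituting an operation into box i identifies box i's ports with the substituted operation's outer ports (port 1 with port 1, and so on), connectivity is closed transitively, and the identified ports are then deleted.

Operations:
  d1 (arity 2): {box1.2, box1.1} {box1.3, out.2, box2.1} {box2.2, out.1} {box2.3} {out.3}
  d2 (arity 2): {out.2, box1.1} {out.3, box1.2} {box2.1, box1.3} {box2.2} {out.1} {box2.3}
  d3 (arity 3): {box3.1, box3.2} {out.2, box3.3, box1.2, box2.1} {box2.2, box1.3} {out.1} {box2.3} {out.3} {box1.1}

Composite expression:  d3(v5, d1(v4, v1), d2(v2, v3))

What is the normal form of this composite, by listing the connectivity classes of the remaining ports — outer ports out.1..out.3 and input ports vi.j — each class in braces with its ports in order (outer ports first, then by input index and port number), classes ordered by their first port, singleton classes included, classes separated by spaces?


{out.1} {out.2, v1.2, v2.2, v5.2} {out.3} {v1.1, v4.3, v5.3} {v1.3} {v2.1} {v2.3, v3.1} {v3.2} {v3.3} {v4.1, v4.2} {v5.1}


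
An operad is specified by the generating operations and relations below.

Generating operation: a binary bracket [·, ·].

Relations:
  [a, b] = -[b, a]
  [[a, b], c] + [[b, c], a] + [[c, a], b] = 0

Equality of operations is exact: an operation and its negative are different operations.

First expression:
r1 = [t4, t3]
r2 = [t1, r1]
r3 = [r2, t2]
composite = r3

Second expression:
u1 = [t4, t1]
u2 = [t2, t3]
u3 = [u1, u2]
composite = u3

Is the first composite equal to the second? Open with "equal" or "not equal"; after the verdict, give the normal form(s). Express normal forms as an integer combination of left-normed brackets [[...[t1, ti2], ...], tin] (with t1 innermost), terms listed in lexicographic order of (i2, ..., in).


Normal form of the first expression: -[[[t1, t3], t4], t2] + [[[t1, t4], t3], t2]
Normal form of the second expression: -[[[t1, t4], t2], t3] + [[[t1, t4], t3], t2]
No match — not equal.

not equal: they reduce to -[[[t1, t3], t4], t2] + [[[t1, t4], t3], t2] and -[[[t1, t4], t2], t3] + [[[t1, t4], t3], t2]


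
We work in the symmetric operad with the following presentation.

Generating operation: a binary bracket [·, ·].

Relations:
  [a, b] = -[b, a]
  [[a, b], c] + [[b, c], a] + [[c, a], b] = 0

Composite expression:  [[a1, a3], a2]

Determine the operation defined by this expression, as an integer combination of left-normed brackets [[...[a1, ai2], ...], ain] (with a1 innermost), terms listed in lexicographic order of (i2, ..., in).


Left-normed coefficients sit on the a1-initial expansion words.
Composite bracket: [[a1, a3], a2]
Applying ab - ba throughout gives 4 signed words (2^2 = 4).
Words beginning with a1 determine it all:
  from a1a3a2, sign +1: term +[[a1, a3], a2]

[[a1, a3], a2]


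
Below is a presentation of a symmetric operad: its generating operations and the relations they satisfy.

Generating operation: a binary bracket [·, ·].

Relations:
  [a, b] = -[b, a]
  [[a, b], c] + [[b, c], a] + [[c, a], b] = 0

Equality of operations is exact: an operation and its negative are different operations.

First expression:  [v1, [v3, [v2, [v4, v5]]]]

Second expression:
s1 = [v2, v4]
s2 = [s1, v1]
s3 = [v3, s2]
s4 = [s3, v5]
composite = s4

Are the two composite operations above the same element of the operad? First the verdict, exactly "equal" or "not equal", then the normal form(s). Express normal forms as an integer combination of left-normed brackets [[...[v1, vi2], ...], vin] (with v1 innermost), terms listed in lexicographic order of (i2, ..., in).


In normal form, the first expression is -[[[[v1, v2], v4], v5], v3] + [[[[v1, v2], v5], v4], v3] + [[[[v1, v3], v2], v4], v5] - [[[[v1, v3], v2], v5], v4] - [[[[v1, v3], v4], v5], v2] + [[[[v1, v3], v5], v4], v2] + [[[[v1, v4], v5], v2], v3] - [[[[v1, v5], v4], v2], v3]
In normal form, the second expression is [[[[v1, v2], v4], v3], v5] - [[[[v1, v4], v2], v3], v5]
Distinct normal forms: not equal.

not equal: they reduce to -[[[[v1, v2], v4], v5], v3] + [[[[v1, v2], v5], v4], v3] + [[[[v1, v3], v2], v4], v5] - [[[[v1, v3], v2], v5], v4] - [[[[v1, v3], v4], v5], v2] + [[[[v1, v3], v5], v4], v2] + [[[[v1, v4], v5], v2], v3] - [[[[v1, v5], v4], v2], v3] and [[[[v1, v2], v4], v3], v5] - [[[[v1, v4], v2], v3], v5]


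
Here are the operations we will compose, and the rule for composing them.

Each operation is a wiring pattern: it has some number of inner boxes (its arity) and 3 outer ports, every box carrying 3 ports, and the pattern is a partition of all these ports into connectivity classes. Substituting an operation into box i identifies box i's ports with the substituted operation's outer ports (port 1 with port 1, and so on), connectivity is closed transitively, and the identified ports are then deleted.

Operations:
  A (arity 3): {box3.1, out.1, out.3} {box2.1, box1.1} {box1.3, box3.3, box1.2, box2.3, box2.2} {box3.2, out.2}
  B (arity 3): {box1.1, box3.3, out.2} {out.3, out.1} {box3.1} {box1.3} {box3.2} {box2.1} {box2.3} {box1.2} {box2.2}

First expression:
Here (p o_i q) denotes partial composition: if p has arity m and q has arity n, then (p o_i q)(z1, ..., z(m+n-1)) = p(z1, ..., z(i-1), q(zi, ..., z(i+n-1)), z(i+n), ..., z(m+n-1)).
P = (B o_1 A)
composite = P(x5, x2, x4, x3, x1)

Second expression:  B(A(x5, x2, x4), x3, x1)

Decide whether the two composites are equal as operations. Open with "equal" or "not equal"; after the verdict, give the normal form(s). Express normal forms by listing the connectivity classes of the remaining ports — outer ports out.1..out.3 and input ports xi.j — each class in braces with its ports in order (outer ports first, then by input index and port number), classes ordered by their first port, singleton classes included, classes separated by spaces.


equal: each reduces to {out.1, out.3} {out.2, x1.3, x4.1} {x1.1} {x1.2} {x2.1, x5.1} {x2.2, x2.3, x4.3, x5.2, x5.3} {x3.1} {x3.2} {x3.3} {x4.2}

Reducing the first expression gives {out.1, out.3} {out.2, x1.3, x4.1} {x1.1} {x1.2} {x2.1, x5.1} {x2.2, x2.3, x4.3, x5.2, x5.3} {x3.1} {x3.2} {x3.3} {x4.2}
Reducing the second expression gives {out.1, out.3} {out.2, x1.3, x4.1} {x1.1} {x1.2} {x2.1, x5.1} {x2.2, x2.3, x4.3, x5.2, x5.3} {x3.1} {x3.2} {x3.3} {x4.2}
The forms coincide; equal.


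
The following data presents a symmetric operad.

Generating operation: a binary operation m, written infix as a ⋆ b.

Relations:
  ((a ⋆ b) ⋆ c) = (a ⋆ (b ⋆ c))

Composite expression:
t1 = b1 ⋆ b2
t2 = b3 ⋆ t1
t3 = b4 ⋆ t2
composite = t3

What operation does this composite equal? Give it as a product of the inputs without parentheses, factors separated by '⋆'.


b4 ⋆ b3 ⋆ b1 ⋆ b2

Key point: m is associative — brackets drop, the b-order remains.
(b1 ⋆ b2) collapses to b1 ⋆ b2
(b3 ⋆ (b1 ⋆ b2)) collapses to b3 ⋆ b1 ⋆ b2
(b4 ⋆ (b3 ⋆ (b1 ⋆ b2))) collapses to b4 ⋆ b3 ⋆ b1 ⋆ b2


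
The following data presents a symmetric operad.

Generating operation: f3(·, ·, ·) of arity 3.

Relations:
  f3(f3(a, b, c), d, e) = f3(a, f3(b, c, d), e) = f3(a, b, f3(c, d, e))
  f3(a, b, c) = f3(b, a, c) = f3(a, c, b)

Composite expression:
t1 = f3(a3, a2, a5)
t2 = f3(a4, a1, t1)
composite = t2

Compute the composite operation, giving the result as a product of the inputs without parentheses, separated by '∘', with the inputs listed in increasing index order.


a1 ∘ a2 ∘ a3 ∘ a4 ∘ a5


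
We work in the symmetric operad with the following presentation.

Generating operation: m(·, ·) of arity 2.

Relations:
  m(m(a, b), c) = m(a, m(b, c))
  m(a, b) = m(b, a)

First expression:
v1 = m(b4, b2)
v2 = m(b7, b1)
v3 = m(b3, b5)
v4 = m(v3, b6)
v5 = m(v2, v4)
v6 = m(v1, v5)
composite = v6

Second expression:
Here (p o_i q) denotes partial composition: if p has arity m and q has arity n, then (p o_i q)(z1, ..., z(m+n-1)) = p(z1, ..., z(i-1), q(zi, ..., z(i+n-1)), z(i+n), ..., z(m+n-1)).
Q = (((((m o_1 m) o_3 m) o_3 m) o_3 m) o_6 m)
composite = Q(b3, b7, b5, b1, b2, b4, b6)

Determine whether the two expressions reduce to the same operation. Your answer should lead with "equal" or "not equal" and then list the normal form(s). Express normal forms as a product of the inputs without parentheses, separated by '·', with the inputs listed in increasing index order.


Reducing the first expression gives b1 · b2 · b3 · b4 · b5 · b6 · b7
Reducing the second expression gives b1 · b2 · b3 · b4 · b5 · b6 · b7
The normal forms match — equal.

equal — both sides give b1 · b2 · b3 · b4 · b5 · b6 · b7


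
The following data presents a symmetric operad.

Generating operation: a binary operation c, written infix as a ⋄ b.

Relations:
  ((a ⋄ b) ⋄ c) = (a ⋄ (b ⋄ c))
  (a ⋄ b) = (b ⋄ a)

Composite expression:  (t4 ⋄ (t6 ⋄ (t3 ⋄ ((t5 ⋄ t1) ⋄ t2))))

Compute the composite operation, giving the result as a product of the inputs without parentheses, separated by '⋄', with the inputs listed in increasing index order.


Shape and order are irrelevant to c; the t-input set decides.
(t5 ⋄ t1) collapses to t5 ⋄ t1
((t5 ⋄ t1) ⋄ t2) collapses to t5 ⋄ t1 ⋄ t2
(t3 ⋄ ((t5 ⋄ t1) ⋄ t2)) collapses to t3 ⋄ t5 ⋄ t1 ⋄ t2
(t6 ⋄ (t3 ⋄ ((t5 ⋄ t1) ⋄ t2))) collapses to t6 ⋄ t3 ⋄ t5 ⋄ t1 ⋄ t2
(t4 ⋄ (t6 ⋄ (t3 ⋄ ((t5 ⋄ t1) ⋄ t2)))) collapses to t4 ⋄ t6 ⋄ t3 ⋄ t5 ⋄ t1 ⋄ t2
commutativity sorts the factors: t1 ⋄ t2 ⋄ t3 ⋄ t4 ⋄ t5 ⋄ t6

t1 ⋄ t2 ⋄ t3 ⋄ t4 ⋄ t5 ⋄ t6


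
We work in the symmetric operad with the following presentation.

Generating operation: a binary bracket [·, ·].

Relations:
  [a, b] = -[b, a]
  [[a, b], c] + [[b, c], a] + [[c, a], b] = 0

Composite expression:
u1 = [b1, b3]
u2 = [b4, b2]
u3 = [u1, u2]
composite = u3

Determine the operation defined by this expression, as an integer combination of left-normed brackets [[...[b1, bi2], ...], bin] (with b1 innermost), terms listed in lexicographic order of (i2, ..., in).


-[[[b1, b3], b2], b4] + [[[b1, b3], b4], b2]


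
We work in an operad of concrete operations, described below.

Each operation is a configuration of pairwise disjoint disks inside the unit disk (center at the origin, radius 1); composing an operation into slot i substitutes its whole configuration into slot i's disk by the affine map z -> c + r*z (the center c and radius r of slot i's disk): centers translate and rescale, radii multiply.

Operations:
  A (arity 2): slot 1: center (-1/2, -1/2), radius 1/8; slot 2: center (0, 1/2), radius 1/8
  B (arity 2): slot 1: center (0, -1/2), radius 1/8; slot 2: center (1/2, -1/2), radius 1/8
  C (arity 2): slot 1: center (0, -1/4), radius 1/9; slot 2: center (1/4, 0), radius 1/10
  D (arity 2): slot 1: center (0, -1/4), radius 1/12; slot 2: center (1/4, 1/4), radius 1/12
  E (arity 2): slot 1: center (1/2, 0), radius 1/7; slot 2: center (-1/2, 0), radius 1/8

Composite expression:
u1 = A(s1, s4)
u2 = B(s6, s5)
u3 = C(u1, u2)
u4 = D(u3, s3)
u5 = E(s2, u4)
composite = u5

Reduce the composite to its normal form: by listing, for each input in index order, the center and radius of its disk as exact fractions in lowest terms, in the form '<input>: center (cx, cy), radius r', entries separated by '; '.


s1: center (-865/1728, -119/3456), radius 1/6912; s2: center (1/2, 0), radius 1/7; s3: center (-15/32, 1/32), radius 1/96; s4: center (-1/2, -115/3456), radius 1/6912; s5: center (-159/320, -61/1920), radius 1/7680; s6: center (-191/384, -61/1920), radius 1/7680


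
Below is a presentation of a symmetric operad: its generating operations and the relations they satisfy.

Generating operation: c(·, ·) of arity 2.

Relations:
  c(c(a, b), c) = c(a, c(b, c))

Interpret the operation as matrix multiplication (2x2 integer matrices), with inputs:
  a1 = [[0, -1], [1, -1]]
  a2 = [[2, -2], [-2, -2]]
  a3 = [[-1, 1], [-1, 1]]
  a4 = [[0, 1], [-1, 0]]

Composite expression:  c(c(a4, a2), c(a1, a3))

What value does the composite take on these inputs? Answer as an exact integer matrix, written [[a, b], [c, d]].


c(a4, a2) = [[-2, -2], [-2, 2]]
c(a1, a3) = [[1, -1], [0, 0]]
c(c(a4, a2), c(a1, a3)) = [[-2, 2], [-2, 2]]

[[-2, 2], [-2, 2]]


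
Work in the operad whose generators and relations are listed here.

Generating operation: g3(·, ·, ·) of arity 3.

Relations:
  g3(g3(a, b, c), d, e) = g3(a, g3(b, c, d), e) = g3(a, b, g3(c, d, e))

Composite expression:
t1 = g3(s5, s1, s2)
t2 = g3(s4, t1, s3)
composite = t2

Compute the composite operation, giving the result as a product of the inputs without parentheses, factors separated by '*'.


s4 * s5 * s1 * s2 * s3

Associativity of g3 dissolves the nesting; only the s-input order survives.
g3(s5, s1, s2) flattens to s5 * s1 * s2
g3(s4, g3(s5, s1, s2), s3) flattens to s4 * s5 * s1 * s2 * s3


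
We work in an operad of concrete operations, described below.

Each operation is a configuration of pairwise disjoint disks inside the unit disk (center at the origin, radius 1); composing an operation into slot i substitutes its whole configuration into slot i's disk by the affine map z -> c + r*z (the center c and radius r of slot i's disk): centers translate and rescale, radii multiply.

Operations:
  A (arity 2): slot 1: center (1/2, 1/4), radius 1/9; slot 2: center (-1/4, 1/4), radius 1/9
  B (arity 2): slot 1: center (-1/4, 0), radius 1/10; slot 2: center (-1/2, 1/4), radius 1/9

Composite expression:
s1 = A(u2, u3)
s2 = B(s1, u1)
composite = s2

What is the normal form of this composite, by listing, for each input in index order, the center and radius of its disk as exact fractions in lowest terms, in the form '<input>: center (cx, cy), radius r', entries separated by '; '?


u1: center (-1/2, 1/4), radius 1/9; u2: center (-1/5, 1/40), radius 1/90; u3: center (-11/40, 1/40), radius 1/90

Only the slot chain above each u matters under B; compose those maps.
input u2: applying the 2 nested substitutions gives center (-1/5, 1/40), radius 1/90
input u3: applying the 2 nested substitutions gives center (-11/40, 1/40), radius 1/90
input u1: applying the 1 nested substitution gives center (-1/2, 1/4), radius 1/9


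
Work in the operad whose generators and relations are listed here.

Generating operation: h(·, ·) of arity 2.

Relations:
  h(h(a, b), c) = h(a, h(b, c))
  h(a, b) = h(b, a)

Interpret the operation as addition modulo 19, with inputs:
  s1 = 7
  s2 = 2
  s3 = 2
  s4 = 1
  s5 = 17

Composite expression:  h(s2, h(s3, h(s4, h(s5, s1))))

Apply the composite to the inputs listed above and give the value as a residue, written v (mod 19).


10 (mod 19)

h(s5, s1) = 5
h(s4, h(s5, s1)) = 6
h(s3, h(s4, h(s5, s1))) = 8
h(s2, h(s3, h(s4, h(s5, s1)))) = 10


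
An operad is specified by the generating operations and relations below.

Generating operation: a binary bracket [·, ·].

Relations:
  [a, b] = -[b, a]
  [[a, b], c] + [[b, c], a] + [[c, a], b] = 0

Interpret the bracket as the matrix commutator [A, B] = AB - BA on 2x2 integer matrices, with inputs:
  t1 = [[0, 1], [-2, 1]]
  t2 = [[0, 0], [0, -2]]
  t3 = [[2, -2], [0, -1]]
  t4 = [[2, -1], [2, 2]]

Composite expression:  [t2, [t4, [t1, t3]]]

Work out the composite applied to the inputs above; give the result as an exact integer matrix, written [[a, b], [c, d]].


[t1, t3] = [[-4, -1], [-6, 4]]
[t4, [t1, t3]] = [[8, -8], [-16, -8]]
[t2, [t4, [t1, t3]]] = [[0, -16], [32, 0]]

[[0, -16], [32, 0]]


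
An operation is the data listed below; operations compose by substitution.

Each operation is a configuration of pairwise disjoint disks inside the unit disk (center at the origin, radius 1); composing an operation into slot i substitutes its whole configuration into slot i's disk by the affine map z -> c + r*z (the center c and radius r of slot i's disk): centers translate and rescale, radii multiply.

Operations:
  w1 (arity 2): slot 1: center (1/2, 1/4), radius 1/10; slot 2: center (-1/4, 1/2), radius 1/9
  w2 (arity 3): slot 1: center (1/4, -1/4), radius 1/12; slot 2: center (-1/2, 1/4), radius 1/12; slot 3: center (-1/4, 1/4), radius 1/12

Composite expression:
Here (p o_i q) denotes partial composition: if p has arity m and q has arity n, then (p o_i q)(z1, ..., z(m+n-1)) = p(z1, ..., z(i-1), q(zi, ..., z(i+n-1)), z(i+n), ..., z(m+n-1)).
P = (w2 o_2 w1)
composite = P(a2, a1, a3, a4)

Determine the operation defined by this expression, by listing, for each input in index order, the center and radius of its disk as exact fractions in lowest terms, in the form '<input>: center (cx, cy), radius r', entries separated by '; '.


Each a-disk chains the slot maps above it in w2; radii multiply.
tracing a2 down its 1-map path: center (1/4, -1/4), radius 1/12
tracing a1 down its 2-map path: center (-11/24, 13/48), radius 1/120
tracing a3 down its 2-map path: center (-25/48, 7/24), radius 1/108
tracing a4 down its 1-map path: center (-1/4, 1/4), radius 1/12

a1: center (-11/24, 13/48), radius 1/120; a2: center (1/4, -1/4), radius 1/12; a3: center (-25/48, 7/24), radius 1/108; a4: center (-1/4, 1/4), radius 1/12


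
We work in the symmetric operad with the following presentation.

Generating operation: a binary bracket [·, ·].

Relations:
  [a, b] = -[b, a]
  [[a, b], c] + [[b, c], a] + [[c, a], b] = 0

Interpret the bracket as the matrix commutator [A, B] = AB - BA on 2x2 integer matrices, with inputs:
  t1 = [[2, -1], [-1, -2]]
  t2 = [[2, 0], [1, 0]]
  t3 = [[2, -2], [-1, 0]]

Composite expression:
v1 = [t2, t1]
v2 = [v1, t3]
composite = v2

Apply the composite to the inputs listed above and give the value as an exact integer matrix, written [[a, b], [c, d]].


[[14, 0], [14, -14]]

[t2, t1] = [[1, -2], [6, -1]]
[[t2, t1], t3] = [[14, 0], [14, -14]]


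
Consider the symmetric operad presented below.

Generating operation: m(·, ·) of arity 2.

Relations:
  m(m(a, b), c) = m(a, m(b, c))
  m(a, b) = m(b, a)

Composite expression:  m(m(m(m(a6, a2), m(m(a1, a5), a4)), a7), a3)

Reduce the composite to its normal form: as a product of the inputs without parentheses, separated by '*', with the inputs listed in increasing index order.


Shape and order are irrelevant to m; the a-input set decides.
m(a6, a2) reduces to a6 * a2
m(a1, a5) reduces to a1 * a5
m(m(a1, a5), a4) reduces to a1 * a5 * a4
m(m(a6, a2), m(m(a1, a5), a4)) reduces to a6 * a2 * a1 * a5 * a4
m(m(m(a6, a2), m(m(a1, a5), a4)), a7) reduces to a6 * a2 * a1 * a5 * a4 * a7
m(m(m(m(a6, a2), m(m(a1, a5), a4)), a7), a3) reduces to a6 * a2 * a1 * a5 * a4 * a7 * a3
rearranged into index order: a1 * a2 * a3 * a4 * a5 * a6 * a7

a1 * a2 * a3 * a4 * a5 * a6 * a7


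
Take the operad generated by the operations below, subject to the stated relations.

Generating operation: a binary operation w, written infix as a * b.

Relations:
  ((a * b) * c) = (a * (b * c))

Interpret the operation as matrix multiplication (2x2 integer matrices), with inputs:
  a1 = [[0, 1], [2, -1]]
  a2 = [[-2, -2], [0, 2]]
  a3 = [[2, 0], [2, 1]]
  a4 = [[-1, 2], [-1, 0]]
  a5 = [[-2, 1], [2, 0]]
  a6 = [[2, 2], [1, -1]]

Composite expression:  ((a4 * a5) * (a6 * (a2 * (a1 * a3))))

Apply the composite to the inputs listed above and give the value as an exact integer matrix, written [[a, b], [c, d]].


[[-36, -26], [-4, -10]]

(a4 * a5) = [[6, -1], [2, -1]]
(a1 * a3) = [[2, 1], [2, -1]]
(a2 * (a1 * a3)) = [[-8, 0], [4, -2]]
(a6 * (a2 * (a1 * a3))) = [[-8, -4], [-12, 2]]
((a4 * a5) * (a6 * (a2 * (a1 * a3)))) = [[-36, -26], [-4, -10]]


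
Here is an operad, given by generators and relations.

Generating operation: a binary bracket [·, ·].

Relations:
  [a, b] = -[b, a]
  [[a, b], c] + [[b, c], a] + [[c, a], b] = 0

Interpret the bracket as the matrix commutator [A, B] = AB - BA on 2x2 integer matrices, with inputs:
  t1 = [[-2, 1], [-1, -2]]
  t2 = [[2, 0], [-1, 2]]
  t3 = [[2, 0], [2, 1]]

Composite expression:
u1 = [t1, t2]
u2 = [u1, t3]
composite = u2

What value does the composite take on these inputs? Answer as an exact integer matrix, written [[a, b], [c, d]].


[t1, t2] = [[-1, 0], [0, 1]]
[[t1, t2], t3] = [[0, 0], [4, 0]]

[[0, 0], [4, 0]]


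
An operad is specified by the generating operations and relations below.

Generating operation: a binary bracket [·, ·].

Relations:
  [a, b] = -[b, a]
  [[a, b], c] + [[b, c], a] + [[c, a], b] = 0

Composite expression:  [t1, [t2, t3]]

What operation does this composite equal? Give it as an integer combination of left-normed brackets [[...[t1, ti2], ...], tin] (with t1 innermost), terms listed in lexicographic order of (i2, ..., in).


[[t1, t2], t3] - [[t1, t3], t2]

Left-normed coefficients sit on the t1-initial expansion words.
Composite bracket: [t1, [t2, t3]]
Each bracket splits as ab - ba, giving 4 signed words (2^2 = 4).
The t1-initial words carry the normal form:
  sign of t1t2t3 is +1, so it contributes +[[t1, t2], t3]
  sign of t1t3t2 is -1, so it contributes -[[t1, t3], t2]


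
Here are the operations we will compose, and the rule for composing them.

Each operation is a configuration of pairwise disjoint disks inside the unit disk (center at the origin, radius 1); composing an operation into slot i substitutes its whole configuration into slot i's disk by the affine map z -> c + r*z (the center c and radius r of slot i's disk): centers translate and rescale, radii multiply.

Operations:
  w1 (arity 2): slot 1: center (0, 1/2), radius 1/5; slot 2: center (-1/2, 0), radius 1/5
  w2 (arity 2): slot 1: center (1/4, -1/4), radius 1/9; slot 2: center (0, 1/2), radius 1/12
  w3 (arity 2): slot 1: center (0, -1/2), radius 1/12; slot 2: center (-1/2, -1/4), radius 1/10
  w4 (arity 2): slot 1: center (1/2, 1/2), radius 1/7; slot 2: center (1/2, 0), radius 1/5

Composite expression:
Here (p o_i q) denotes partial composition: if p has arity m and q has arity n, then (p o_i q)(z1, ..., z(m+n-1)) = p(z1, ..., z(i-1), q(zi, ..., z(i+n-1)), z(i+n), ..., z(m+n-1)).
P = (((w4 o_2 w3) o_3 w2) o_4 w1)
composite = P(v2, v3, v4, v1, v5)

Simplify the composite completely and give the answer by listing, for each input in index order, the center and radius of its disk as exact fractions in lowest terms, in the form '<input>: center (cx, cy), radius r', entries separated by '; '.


Only the slot chain above each v matters under w4; compose those maps.
input v2: composing its 1 substitution step yields center (1/2, 1/2), radius 1/7
input v3: composing its 2 substitution steps yields center (1/2, -1/10), radius 1/60
input v4: composing its 3 substitution steps yields center (81/200, -11/200), radius 1/450
input v1: composing its 4 substitution steps yields center (2/5, -47/1200), radius 1/3000
input v5: composing its 4 substitution steps yields center (479/1200, -1/25), radius 1/3000

v1: center (2/5, -47/1200), radius 1/3000; v2: center (1/2, 1/2), radius 1/7; v3: center (1/2, -1/10), radius 1/60; v4: center (81/200, -11/200), radius 1/450; v5: center (479/1200, -1/25), radius 1/3000


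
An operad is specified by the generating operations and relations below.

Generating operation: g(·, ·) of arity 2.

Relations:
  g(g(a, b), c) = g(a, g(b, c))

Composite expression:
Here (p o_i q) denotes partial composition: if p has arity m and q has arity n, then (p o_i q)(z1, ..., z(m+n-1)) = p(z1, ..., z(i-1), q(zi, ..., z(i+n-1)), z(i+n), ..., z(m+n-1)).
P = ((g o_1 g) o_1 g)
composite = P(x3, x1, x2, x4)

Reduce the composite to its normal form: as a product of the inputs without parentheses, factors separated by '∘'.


x3 ∘ x1 ∘ x2 ∘ x4

Under associativity of g, the answer is the x's in reading order.
g(x3, x1) flattens to x3 ∘ x1
g(g(x3, x1), x2) flattens to x3 ∘ x1 ∘ x2
g(g(g(x3, x1), x2), x4) flattens to x3 ∘ x1 ∘ x2 ∘ x4


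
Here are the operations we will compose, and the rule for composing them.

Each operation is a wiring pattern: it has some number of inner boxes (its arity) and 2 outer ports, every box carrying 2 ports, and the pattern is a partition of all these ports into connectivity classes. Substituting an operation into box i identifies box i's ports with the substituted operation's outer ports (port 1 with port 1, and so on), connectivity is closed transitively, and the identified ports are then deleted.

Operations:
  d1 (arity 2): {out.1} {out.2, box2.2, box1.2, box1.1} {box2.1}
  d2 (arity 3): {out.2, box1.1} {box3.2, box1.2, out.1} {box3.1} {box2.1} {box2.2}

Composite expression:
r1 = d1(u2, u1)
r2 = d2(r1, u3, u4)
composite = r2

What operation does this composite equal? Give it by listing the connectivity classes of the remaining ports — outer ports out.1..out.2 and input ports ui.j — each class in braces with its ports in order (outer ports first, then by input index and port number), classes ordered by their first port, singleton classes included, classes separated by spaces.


Reachability decides: close wires over d2-identified ports.
composing d1 on (u2, u1), with out.j its own outer ports: {out.1} {out.2, u1.2, u2.1, u2.2} {u1.1}
composing d2 on (u2, u1, u3, u4), with out.j its own outer ports: {out.1, u1.2, u2.1, u2.2, u4.2} {out.2} {u1.1} {u3.1} {u3.2} {u4.1}

{out.1, u1.2, u2.1, u2.2, u4.2} {out.2} {u1.1} {u3.1} {u3.2} {u4.1}


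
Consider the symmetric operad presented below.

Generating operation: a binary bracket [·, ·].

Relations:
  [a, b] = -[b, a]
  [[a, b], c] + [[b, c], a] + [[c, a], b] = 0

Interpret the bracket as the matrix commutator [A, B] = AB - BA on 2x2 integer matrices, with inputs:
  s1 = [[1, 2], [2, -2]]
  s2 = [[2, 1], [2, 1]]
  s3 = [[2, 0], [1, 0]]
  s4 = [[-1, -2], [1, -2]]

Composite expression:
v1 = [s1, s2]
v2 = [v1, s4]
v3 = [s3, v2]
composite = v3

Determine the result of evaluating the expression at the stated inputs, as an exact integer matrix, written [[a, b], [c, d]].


[[9, -18], [2, -9]]

[s1, s2] = [[2, 1], [-4, -2]]
[[s1, s2], s4] = [[-7, -9], [-8, 7]]
[s3, [[s1, s2], s4]] = [[9, -18], [2, -9]]


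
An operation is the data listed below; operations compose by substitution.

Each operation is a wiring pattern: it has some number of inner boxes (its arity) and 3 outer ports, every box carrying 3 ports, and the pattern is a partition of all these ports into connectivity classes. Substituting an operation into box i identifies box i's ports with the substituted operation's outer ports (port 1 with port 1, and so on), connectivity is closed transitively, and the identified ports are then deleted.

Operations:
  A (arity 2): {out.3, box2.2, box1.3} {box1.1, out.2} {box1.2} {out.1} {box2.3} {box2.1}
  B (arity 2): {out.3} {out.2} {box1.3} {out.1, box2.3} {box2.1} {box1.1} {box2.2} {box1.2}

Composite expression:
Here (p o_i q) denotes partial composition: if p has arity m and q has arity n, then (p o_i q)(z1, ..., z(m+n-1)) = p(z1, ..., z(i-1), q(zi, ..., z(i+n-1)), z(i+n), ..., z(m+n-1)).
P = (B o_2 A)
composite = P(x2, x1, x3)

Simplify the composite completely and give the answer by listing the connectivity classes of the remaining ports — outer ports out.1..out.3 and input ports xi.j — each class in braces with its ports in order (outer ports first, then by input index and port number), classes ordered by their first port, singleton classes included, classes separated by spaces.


{out.1, x1.3, x3.2} {out.2} {out.3} {x1.1} {x1.2} {x2.1} {x2.2} {x2.3} {x3.1} {x3.3}


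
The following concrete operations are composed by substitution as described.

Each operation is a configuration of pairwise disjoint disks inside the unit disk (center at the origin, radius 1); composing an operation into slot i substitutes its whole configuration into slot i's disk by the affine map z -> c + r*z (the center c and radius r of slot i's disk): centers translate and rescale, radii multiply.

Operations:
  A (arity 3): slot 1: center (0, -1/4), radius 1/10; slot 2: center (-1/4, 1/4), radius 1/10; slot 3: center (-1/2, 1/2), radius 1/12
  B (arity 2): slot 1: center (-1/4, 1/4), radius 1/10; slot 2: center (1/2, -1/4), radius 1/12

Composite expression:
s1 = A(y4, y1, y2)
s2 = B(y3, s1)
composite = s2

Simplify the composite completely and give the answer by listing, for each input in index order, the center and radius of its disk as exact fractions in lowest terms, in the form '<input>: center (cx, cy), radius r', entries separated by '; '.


y1: center (23/48, -11/48), radius 1/120; y2: center (11/24, -5/24), radius 1/144; y3: center (-1/4, 1/4), radius 1/10; y4: center (1/2, -13/48), radius 1/120

Follow each y-input down from B: c' goes to c + r*c', radius to r*r'.
y3 passes through 1 substitution, ending at center (-1/4, 1/4), radius 1/10
y4 passes through 2 substitutions, ending at center (1/2, -13/48), radius 1/120
y1 passes through 2 substitutions, ending at center (23/48, -11/48), radius 1/120
y2 passes through 2 substitutions, ending at center (11/24, -5/24), radius 1/144


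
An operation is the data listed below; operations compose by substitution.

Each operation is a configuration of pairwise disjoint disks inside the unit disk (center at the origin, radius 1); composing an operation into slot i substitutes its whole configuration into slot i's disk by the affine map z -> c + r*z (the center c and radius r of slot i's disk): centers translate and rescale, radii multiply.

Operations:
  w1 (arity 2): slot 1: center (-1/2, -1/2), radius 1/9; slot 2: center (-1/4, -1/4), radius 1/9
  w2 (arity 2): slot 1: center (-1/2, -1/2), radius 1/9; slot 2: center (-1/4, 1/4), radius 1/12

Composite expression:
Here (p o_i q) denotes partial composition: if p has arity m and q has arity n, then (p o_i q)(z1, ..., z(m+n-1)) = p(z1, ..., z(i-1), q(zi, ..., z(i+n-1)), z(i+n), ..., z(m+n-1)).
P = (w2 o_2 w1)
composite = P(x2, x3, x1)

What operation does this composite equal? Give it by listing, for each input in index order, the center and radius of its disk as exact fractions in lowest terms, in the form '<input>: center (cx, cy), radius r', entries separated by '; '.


Below w2, radii multiply path by path; the x-disk centers shift.
tracing x2 down its 1-map path: center (-1/2, -1/2), radius 1/9
tracing x3 down its 2-map path: center (-7/24, 5/24), radius 1/108
tracing x1 down its 2-map path: center (-13/48, 11/48), radius 1/108

x1: center (-13/48, 11/48), radius 1/108; x2: center (-1/2, -1/2), radius 1/9; x3: center (-7/24, 5/24), radius 1/108


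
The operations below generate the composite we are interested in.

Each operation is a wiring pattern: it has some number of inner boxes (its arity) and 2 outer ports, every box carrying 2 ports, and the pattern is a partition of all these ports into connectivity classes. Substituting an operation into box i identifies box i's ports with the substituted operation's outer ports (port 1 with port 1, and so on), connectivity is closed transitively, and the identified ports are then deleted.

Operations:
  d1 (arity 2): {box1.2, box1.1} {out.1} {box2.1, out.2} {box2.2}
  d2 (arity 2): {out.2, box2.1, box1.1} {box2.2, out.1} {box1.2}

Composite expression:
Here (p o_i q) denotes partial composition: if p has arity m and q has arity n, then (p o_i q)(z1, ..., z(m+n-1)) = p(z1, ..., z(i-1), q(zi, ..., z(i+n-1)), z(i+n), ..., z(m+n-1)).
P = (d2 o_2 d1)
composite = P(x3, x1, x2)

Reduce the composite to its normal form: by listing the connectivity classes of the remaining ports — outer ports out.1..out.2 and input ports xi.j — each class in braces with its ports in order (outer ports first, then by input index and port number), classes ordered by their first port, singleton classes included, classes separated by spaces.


{out.1, x2.1} {out.2, x3.1} {x1.1, x1.2} {x2.2} {x3.2}


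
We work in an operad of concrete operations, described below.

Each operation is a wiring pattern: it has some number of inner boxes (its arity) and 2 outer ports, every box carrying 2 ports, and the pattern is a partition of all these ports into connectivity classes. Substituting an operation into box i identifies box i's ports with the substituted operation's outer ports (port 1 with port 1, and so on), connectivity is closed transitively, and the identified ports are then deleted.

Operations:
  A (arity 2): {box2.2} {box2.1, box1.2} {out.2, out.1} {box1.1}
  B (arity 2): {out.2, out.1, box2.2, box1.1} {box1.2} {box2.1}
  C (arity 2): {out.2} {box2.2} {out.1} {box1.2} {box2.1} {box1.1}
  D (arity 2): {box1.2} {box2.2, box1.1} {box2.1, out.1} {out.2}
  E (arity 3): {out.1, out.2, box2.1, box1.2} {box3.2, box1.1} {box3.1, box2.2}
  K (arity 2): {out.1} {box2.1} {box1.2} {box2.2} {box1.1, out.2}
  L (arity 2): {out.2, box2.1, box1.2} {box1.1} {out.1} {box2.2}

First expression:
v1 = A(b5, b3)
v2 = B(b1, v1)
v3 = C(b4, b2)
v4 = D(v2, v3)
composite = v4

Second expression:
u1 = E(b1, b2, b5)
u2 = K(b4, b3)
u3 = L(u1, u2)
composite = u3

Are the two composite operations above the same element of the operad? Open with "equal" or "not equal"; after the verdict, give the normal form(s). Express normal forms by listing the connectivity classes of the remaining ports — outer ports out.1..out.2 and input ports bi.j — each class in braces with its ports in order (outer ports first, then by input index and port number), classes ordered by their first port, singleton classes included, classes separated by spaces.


not equal — first {out.1} {out.2} {b1.1} {b1.2} {b2.1} {b2.2} {b3.1, b5.2} {b3.2} {b4.1} {b4.2} {b5.1}, second {out.1} {out.2, b1.2, b2.1} {b1.1, b5.2} {b2.2, b5.1} {b3.1} {b3.2} {b4.1} {b4.2}


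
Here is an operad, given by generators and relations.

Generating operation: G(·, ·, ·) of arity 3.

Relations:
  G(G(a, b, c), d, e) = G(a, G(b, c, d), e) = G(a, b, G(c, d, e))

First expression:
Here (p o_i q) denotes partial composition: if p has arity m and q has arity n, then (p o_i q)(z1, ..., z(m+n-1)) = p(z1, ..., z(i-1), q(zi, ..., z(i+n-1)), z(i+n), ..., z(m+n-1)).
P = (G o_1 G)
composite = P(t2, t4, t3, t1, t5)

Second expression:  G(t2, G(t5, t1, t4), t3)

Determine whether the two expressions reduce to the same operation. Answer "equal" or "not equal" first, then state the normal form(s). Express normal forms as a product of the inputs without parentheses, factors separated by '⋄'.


not equal — first t2 ⋄ t4 ⋄ t3 ⋄ t1 ⋄ t5, second t2 ⋄ t5 ⋄ t1 ⋄ t4 ⋄ t3

The first composite normalizes to t2 ⋄ t4 ⋄ t3 ⋄ t1 ⋄ t5
The second composite normalizes to t2 ⋄ t5 ⋄ t1 ⋄ t4 ⋄ t3
Distinct normal forms: not equal.


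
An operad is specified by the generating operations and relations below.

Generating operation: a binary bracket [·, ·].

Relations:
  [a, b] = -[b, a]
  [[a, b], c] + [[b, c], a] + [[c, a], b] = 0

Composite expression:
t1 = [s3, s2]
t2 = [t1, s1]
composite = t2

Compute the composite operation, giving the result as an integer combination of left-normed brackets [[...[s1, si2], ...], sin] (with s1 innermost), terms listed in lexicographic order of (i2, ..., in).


[[s1, s2], s3] - [[s1, s3], s2]


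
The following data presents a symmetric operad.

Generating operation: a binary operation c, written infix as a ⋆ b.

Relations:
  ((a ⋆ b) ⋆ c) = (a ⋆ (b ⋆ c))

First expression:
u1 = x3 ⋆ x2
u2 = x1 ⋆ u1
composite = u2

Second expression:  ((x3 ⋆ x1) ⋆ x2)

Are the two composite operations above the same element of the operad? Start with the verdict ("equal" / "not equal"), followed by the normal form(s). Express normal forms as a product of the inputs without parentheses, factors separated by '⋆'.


Reducing the first expression gives x1 ⋆ x3 ⋆ x2
Reducing the second expression gives x3 ⋆ x1 ⋆ x2
Different reductions; not equal.

not equal — first x1 ⋆ x3 ⋆ x2, second x3 ⋆ x1 ⋆ x2


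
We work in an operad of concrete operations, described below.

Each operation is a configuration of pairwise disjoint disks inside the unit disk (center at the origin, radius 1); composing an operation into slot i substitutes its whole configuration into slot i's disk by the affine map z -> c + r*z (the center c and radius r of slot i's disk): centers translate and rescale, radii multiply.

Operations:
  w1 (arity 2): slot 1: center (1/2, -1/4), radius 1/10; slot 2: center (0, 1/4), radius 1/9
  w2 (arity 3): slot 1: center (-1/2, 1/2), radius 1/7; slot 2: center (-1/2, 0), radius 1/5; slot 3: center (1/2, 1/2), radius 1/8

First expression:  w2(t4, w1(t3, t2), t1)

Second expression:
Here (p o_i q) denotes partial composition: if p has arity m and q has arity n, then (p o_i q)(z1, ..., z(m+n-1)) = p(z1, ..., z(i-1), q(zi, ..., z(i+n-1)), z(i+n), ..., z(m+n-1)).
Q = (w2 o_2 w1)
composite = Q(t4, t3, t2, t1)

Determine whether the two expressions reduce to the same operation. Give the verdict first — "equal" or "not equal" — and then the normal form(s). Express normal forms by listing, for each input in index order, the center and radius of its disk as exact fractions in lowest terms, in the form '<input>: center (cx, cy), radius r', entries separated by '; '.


equal; both compose to t1: center (1/2, 1/2), radius 1/8; t2: center (-1/2, 1/20), radius 1/45; t3: center (-2/5, -1/20), radius 1/50; t4: center (-1/2, 1/2), radius 1/7
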